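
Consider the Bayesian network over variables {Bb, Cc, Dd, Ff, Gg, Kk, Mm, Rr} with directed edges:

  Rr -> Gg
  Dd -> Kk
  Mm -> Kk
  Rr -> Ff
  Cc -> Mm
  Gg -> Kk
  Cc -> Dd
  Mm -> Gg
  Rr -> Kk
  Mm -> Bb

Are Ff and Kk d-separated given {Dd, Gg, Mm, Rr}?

Yes — Ff and Kk are d-separated given {Dd, Gg, Mm, Rr}.

There are 4 undirected paths between Ff and Kk; checking each against the conditioning set {Dd, Gg, Mm, Rr}:
Path 1: Ff ← Rr → Kk
  Rr is a fork here and Rr is conditioned on, so the path is blocked at Rr.
Path 2: Ff ← Rr → Gg → Kk
  Rr is a fork here and Rr is conditioned on, so the path is blocked at Rr.
Path 3: Ff ← Rr → Gg ← Mm ← Cc → Dd → Kk
  Rr is a fork here and Rr is conditioned on, so the path is blocked at Rr.
Path 4: Ff ← Rr → Gg ← Mm → Kk
  Rr is a fork here and Rr is conditioned on, so the path is blocked at Rr.
Since every path is blocked, d-separation holds.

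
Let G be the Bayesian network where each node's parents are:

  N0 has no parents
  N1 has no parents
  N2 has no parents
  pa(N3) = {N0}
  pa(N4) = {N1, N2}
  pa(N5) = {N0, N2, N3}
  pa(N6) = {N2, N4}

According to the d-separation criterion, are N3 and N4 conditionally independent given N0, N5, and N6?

No — N3 and N4 are not d-separated given {N0, N5, N6}.

Enumerating the 4 paths from N3 to N4 and testing each for blocking by {N0, N5, N6}:
  1. N3 ← N0 → N5 ← N2 → N6 ← N4 — N0:fork[blocks]; N5:collider[open]; N2:fork[open]; N6:collider[open] ⇒ blocked
  2. N3 ← N0 → N5 ← N2 → N4 — N0:fork[blocks]; N5:collider[open]; N2:fork[open] ⇒ blocked
  3. N3 → N5 ← N2 → N6 ← N4 — N5:collider[open]; N2:fork[open]; N6:collider[open] ⇒ active
  4. N3 → N5 ← N2 → N4 — N5:collider[open]; N2:fork[open] ⇒ active
Because an active path exists, N3 and N4 are not d-separated.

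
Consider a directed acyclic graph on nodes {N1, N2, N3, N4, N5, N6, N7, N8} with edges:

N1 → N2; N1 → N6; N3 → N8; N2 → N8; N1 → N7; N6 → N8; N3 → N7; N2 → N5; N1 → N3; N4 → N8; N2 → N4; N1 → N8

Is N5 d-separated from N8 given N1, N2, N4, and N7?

Yes — N5 and N8 are d-separated given {N1, N2, N4, N7}.

We examine all 6 paths between N5 and N8:
  1. N5 ← N2 → N8 — N2:fork[blocks] ⇒ blocked
  2. N5 ← N2 → N4 → N8 — N2:fork[blocks]; N4:chain[blocks] ⇒ blocked
  3. N5 ← N2 ← N1 → N3 → N8 — N2:chain[blocks]; N1:fork[blocks]; N3:chain[open] ⇒ blocked
  4. N5 ← N2 ← N1 → N8 — N2:chain[blocks]; N1:fork[blocks] ⇒ blocked
  5. N5 ← N2 ← N1 → N7 ← N3 → N8 — N2:chain[blocks]; N1:fork[blocks]; N7:collider[open]; N3:fork[open] ⇒ blocked
  6. N5 ← N2 ← N1 → N6 → N8 — N2:chain[blocks]; N1:fork[blocks]; N6:chain[open] ⇒ blocked
Every path is blocked, so N5 and N8 are d-separated given {N1, N2, N4, N7}.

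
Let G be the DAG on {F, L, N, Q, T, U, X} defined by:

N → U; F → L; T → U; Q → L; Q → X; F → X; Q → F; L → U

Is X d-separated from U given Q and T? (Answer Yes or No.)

No

There are 4 undirected paths between X and U; checking each against the conditioning set {Q, T}:
Path 1: X ← F ← Q → L → U
  Q is a fork here and Q is conditioned on, so the path is blocked at Q.
Path 2: X ← F → L → U
  F is a fork and F is not conditioned on; L is a chain and L is not conditioned on — no node blocks this path, so it is active.
Path 3: X ← Q → F → L → U
  Q is a fork here and Q is conditioned on, so the path is blocked at Q.
Path 4: X ← Q → L → U
  Q is a fork here and Q is conditioned on, so the path is blocked at Q.
Because an active path exists, X and U are not d-separated.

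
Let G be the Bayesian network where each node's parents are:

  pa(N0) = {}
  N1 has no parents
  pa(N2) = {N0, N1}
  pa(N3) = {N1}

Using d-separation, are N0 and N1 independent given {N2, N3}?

No

The only undirected path from N0 to N1 is:
  1. N0 → N2 ← N1 — N2:collider[open] ⇒ active
Since the path N0 → N2 ← N1 is active, N0 and N1 are not d-separated given {N2, N3}.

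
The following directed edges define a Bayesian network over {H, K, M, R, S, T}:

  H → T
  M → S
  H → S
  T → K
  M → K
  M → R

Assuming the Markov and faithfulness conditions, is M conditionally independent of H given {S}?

2 paths connect M and H; each must be blocked for d-separation to hold:
Path 1: M → S ← H
  S is a collider and S is conditioned on, which opens it — no node blocks this path, so it is active.
Path 2: M → K ← T ← H
  K is a collider here and neither K nor any of its descendants is conditioned on, so the collider stays closed — the path is blocked at K.
Because an active path exists, M and H are not d-separated.

No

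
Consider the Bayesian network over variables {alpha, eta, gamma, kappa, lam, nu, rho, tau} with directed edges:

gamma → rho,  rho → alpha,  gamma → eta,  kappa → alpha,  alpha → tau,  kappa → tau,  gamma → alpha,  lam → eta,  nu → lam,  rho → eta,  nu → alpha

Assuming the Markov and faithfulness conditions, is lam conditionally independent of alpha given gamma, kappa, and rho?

There are 5 undirected paths between lam and alpha; checking each against the conditioning set {gamma, kappa, rho}:
  1. lam → eta ← rho → alpha — eta:collider[blocks]; rho:fork[blocks] ⇒ blocked
  2. lam → eta ← rho ← gamma → alpha — eta:collider[blocks]; rho:chain[blocks]; gamma:fork[blocks] ⇒ blocked
  3. lam → eta ← gamma → rho → alpha — eta:collider[blocks]; gamma:fork[blocks]; rho:chain[blocks] ⇒ blocked
  4. lam → eta ← gamma → alpha — eta:collider[blocks]; gamma:fork[blocks] ⇒ blocked
  5. lam ← nu → alpha — nu:fork[open] ⇒ active
Because an active path exists, lam and alpha are not d-separated.

No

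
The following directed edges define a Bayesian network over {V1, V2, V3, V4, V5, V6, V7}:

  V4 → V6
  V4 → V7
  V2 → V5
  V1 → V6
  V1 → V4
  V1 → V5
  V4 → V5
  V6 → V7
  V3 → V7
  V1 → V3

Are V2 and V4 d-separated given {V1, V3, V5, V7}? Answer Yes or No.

No

There are 6 undirected paths between V2 and V4; checking each against the conditioning set {V1, V3, V5, V7}:
Path 1: V2 → V5 ← V1 → V3 → V7 ← V6 ← V4
  V1 is a fork here and V1 is conditioned on, so the path is blocked at V1.
Path 2: V2 → V5 ← V1 → V3 → V7 ← V4
  V1 is a fork here and V1 is conditioned on, so the path is blocked at V1.
Path 3: V2 → V5 ← V1 → V6 ← V4
  V1 is a fork here and V1 is conditioned on, so the path is blocked at V1.
Path 4: V2 → V5 ← V1 → V6 → V7 ← V4
  V1 is a fork here and V1 is conditioned on, so the path is blocked at V1.
Path 5: V2 → V5 ← V1 → V4
  V1 is a fork here and V1 is conditioned on, so the path is blocked at V1.
Path 6: V2 → V5 ← V4
  V5 is a collider and V5 is conditioned on, which opens it — no node blocks this path, so it is active.
At least one path is unblocked, so d-separation fails.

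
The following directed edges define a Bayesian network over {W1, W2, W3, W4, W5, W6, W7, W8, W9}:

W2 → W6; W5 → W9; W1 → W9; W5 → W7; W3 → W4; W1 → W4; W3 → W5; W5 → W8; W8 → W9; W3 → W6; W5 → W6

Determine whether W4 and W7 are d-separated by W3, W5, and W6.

Yes

We examine all 4 paths between W4 and W7:
  1. W4 ← W1 → W9 ← W5 → W7 — W1:fork[open]; W9:collider[blocks]; W5:fork[blocks] ⇒ blocked
  2. W4 ← W1 → W9 ← W8 ← W5 → W7 — W1:fork[open]; W9:collider[blocks]; W8:chain[open]; W5:fork[blocks] ⇒ blocked
  3. W4 ← W3 → W5 → W7 — W3:fork[blocks]; W5:chain[blocks] ⇒ blocked
  4. W4 ← W3 → W6 ← W5 → W7 — W3:fork[blocks]; W6:collider[open]; W5:fork[blocks] ⇒ blocked
All paths are blocked; W4 ⊥ W7 | {W3, W5, W6} holds.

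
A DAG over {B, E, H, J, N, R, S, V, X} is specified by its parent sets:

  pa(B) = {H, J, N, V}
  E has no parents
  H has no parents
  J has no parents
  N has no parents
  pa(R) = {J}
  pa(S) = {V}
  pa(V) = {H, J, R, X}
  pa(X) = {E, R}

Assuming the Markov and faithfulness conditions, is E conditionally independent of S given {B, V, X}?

Yes — E and S are d-separated given {B, V, X}.

Enumerating the 5 paths from E to S and testing each for blocking by {B, V, X}:
  1. E → X ← R → V → S — X:collider[open]; R:fork[open]; V:chain[blocks] ⇒ blocked
  2. E → X ← R ← J → B ← V → S — X:collider[open]; R:chain[open]; J:fork[open]; B:collider[open]; V:fork[blocks] ⇒ blocked
  3. E → X ← R ← J → B ← H → V → S — X:collider[open]; R:chain[open]; J:fork[open]; B:collider[open]; H:fork[open]; V:chain[blocks] ⇒ blocked
  4. E → X ← R ← J → V → S — X:collider[open]; R:chain[open]; J:fork[open]; V:chain[blocks] ⇒ blocked
  5. E → X → V → S — X:chain[blocks]; V:chain[blocks] ⇒ blocked
Every path is blocked, so E and S are d-separated given {B, V, X}.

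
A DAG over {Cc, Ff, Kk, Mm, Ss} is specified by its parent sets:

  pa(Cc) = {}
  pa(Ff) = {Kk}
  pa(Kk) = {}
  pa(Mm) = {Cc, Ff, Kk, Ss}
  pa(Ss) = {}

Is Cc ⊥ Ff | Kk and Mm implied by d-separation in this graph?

There are 2 undirected paths between Cc and Ff; checking each against the conditioning set {Kk, Mm}:
  1. Cc → Mm ← Ff — Mm:collider[open] ⇒ active
  2. Cc → Mm ← Kk → Ff — Mm:collider[open]; Kk:fork[blocks] ⇒ blocked
Since the path Cc → Mm ← Ff is active, Cc and Ff are not d-separated given {Kk, Mm}.

No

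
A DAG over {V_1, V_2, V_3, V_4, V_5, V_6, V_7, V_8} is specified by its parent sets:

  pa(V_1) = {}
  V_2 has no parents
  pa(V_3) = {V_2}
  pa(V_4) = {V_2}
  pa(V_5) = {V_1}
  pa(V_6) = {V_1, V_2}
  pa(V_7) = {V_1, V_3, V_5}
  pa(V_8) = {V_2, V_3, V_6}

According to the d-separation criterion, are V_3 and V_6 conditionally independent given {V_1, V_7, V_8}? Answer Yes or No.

No

We examine all 6 paths between V_3 and V_6:
Path 1: V_3 ← V_2 → V_6
  V_2 is a fork and V_2 is not conditioned on — no node blocks this path, so it is active.
Path 2: V_3 ← V_2 → V_8 ← V_6
  V_2 is a fork and V_2 is not conditioned on; V_8 is a collider and V_8 is conditioned on, which opens it — no node blocks this path, so it is active.
Path 3: V_3 → V_7 ← V_1 → V_6
  V_1 is a fork here and V_1 is conditioned on, so the path is blocked at V_1.
Path 4: V_3 → V_7 ← V_5 ← V_1 → V_6
  V_1 is a fork here and V_1 is conditioned on, so the path is blocked at V_1.
Path 5: V_3 → V_8 ← V_2 → V_6
  V_8 is a collider and V_8 is conditioned on, which opens it; V_2 is a fork and V_2 is not conditioned on — no node blocks this path, so it is active.
Path 6: V_3 → V_8 ← V_6
  V_8 is a collider and V_8 is conditioned on, which opens it — no node blocks this path, so it is active.
Because an active path exists, V_3 and V_6 are not d-separated.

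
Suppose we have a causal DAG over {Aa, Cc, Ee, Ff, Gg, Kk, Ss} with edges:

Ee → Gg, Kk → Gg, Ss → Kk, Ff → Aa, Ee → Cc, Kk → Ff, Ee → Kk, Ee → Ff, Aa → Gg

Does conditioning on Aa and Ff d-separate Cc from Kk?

There are 5 undirected paths between Cc and Kk; checking each against the conditioning set {Aa, Ff}:
Path 1: Cc ← Ee → Kk
  Ee is a fork and Ee is not conditioned on — no node blocks this path, so it is active.
Path 2: Cc ← Ee → Ff → Aa → Gg ← Kk
  Ff is a chain here and Ff is conditioned on, so the path is blocked at Ff.
Path 3: Cc ← Ee → Ff ← Kk
  Ee is a fork and Ee is not conditioned on; Ff is a collider and Ff is conditioned on, which opens it — no node blocks this path, so it is active.
Path 4: Cc ← Ee → Gg ← Aa ← Ff ← Kk
  Gg is a collider here and neither Gg nor any of its descendants is conditioned on, so the collider stays closed — the path is blocked at Gg.
Path 5: Cc ← Ee → Gg ← Kk
  Gg is a collider here and neither Gg nor any of its descendants is conditioned on, so the collider stays closed — the path is blocked at Gg.
At least one path is unblocked, so d-separation fails.

No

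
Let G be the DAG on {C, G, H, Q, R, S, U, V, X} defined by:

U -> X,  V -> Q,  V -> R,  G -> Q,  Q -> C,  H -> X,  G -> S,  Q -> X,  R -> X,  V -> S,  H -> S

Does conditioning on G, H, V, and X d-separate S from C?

5 paths connect S and C; each must be blocked for d-separation to hold:
Path 1: S ← H → X ← Q → C
  H is a fork here and H is conditioned on, so the path is blocked at H.
Path 2: S ← H → X ← R ← V → Q → C
  H is a fork here and H is conditioned on, so the path is blocked at H.
Path 3: S ← V → Q → C
  V is a fork here and V is conditioned on, so the path is blocked at V.
Path 4: S ← V → R → X ← Q → C
  V is a fork here and V is conditioned on, so the path is blocked at V.
Path 5: S ← G → Q → C
  G is a fork here and G is conditioned on, so the path is blocked at G.
All paths are blocked; S ⊥ C | {G, H, V, X} holds.

Yes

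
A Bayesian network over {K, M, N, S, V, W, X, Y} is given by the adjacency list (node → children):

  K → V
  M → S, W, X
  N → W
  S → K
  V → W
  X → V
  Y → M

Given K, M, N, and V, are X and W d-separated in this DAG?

We examine all 4 paths between X and W:
Path 1: X → V ← K ← S ← M → W
  K is a chain here and K is conditioned on, so the path is blocked at K.
Path 2: X → V → W
  V is a chain here and V is conditioned on, so the path is blocked at V.
Path 3: X ← M → S → K → V → W
  M is a fork here and M is conditioned on, so the path is blocked at M.
Path 4: X ← M → W
  M is a fork here and M is conditioned on, so the path is blocked at M.
Since every path is blocked, d-separation holds.

Yes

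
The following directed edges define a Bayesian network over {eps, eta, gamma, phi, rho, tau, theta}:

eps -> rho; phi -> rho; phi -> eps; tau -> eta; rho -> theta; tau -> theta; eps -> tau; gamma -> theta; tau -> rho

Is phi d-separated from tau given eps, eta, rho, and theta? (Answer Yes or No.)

There are 6 undirected paths between phi and tau; checking each against the conditioning set {eps, eta, rho, theta}:
  1. phi → eps → rho → theta ← tau — eps:chain[blocks]; rho:chain[blocks]; theta:collider[open] ⇒ blocked
  2. phi → eps → rho ← tau — eps:chain[blocks]; rho:collider[open] ⇒ blocked
  3. phi → eps → tau — eps:chain[blocks] ⇒ blocked
  4. phi → rho → theta ← tau — rho:chain[blocks]; theta:collider[open] ⇒ blocked
  5. phi → rho ← eps → tau — rho:collider[open]; eps:fork[blocks] ⇒ blocked
  6. phi → rho ← tau — rho:collider[open] ⇒ active
Since the path phi → rho ← tau is active, phi and tau are not d-separated given {eps, eta, rho, theta}.

No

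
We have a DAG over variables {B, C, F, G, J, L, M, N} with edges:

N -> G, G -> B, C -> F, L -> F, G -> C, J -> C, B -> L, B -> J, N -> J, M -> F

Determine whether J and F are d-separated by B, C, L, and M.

We examine all 6 paths between J and F:
  1. J ← N → G → C → F — N:fork[open]; G:chain[open]; C:chain[blocks] ⇒ blocked
  2. J ← N → G → B → L → F — N:fork[open]; G:chain[open]; B:chain[blocks]; L:chain[blocks] ⇒ blocked
  3. J → C → F — C:chain[blocks] ⇒ blocked
  4. J → C ← G → B → L → F — C:collider[open]; G:fork[open]; B:chain[blocks]; L:chain[blocks] ⇒ blocked
  5. J ← B → L → F — B:fork[blocks]; L:chain[blocks] ⇒ blocked
  6. J ← B ← G → C → F — B:chain[blocks]; G:fork[open]; C:chain[blocks] ⇒ blocked
All paths are blocked; J ⊥ F | {B, C, L, M} holds.

Yes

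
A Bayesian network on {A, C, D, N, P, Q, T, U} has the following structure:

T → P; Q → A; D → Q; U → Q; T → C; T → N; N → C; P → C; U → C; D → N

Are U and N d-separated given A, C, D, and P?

No

4 paths connect U and N; each must be blocked for d-separation to hold:
Path 1: U → Q ← D → N
  D is a fork here and D is conditioned on, so the path is blocked at D.
Path 2: U → C ← N
  C is a collider and C is conditioned on, which opens it — no node blocks this path, so it is active.
Path 3: U → C ← T → N
  C is a collider and C is conditioned on, which opens it; T is a fork and T is not conditioned on — no node blocks this path, so it is active.
Path 4: U → C ← P ← T → N
  P is a chain here and P is conditioned on, so the path is blocked at P.
Since the path U → C ← N is active, U and N are not d-separated given {A, C, D, P}.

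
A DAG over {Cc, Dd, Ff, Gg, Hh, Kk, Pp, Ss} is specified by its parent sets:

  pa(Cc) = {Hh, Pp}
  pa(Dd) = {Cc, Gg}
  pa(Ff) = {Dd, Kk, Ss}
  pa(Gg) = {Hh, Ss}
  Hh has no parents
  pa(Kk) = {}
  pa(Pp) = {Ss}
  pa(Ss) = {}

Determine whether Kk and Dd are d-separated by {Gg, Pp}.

We examine all 5 paths between Kk and Dd:
  1. Kk → Ff ← Dd — Ff:collider[blocks] ⇒ blocked
  2. Kk → Ff ← Ss → Gg → Dd — Ff:collider[blocks]; Ss:fork[open]; Gg:chain[blocks] ⇒ blocked
  3. Kk → Ff ← Ss → Gg ← Hh → Cc → Dd — Ff:collider[blocks]; Ss:fork[open]; Gg:collider[open]; Hh:fork[open]; Cc:chain[open] ⇒ blocked
  4. Kk → Ff ← Ss → Pp → Cc → Dd — Ff:collider[blocks]; Ss:fork[open]; Pp:chain[blocks]; Cc:chain[open] ⇒ blocked
  5. Kk → Ff ← Ss → Pp → Cc ← Hh → Gg → Dd — Ff:collider[blocks]; Ss:fork[open]; Pp:chain[blocks]; Cc:collider[blocks]; Hh:fork[open]; Gg:chain[blocks] ⇒ blocked
Since every path is blocked, d-separation holds.

Yes — Kk and Dd are d-separated given {Gg, Pp}.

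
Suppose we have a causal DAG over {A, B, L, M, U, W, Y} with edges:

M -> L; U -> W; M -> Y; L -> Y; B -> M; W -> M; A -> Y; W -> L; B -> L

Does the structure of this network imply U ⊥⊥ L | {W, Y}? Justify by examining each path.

Enumerating the 4 paths from U to L and testing each for blocking by {W, Y}:
Path 1: U → W → M ← B → L
  W is a chain here and W is conditioned on, so the path is blocked at W.
Path 2: U → W → M → Y ← L
  W is a chain here and W is conditioned on, so the path is blocked at W.
Path 3: U → W → M → L
  W is a chain here and W is conditioned on, so the path is blocked at W.
Path 4: U → W → L
  W is a chain here and W is conditioned on, so the path is blocked at W.
All paths are blocked; U ⊥ L | {W, Y} holds.

Yes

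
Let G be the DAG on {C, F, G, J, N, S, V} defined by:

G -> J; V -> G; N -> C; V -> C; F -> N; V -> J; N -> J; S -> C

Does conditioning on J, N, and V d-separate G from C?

4 paths connect G and C; each must be blocked for d-separation to hold:
  1. G ← V → J ← N → C — V:fork[blocks]; J:collider[open]; N:fork[blocks] ⇒ blocked
  2. G ← V → C — V:fork[blocks] ⇒ blocked
  3. G → J ← N → C — J:collider[open]; N:fork[blocks] ⇒ blocked
  4. G → J ← V → C — J:collider[open]; V:fork[blocks] ⇒ blocked
All paths are blocked; G ⊥ C | {J, N, V} holds.

Yes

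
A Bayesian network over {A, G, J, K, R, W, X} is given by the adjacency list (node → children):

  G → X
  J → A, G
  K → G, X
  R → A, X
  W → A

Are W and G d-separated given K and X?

Enumerating the 3 paths from W to G and testing each for blocking by {K, X}:
Path 1: W → A ← J → G
  A is a collider here and neither A nor any of its descendants is conditioned on, so the collider stays closed — the path is blocked at A.
Path 2: W → A ← R → X ← G
  A is a collider here and neither A nor any of its descendants is conditioned on, so the collider stays closed — the path is blocked at A.
Path 3: W → A ← R → X ← K → G
  A is a collider here and neither A nor any of its descendants is conditioned on, so the collider stays closed — the path is blocked at A.
Since every path is blocked, d-separation holds.

Yes — W and G are d-separated given {K, X}.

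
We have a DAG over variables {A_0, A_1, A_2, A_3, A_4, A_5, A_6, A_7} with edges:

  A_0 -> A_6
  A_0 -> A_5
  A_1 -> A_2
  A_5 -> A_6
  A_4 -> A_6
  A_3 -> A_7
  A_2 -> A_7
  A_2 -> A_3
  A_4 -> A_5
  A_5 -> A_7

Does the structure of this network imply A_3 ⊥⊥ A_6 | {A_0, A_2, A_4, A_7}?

No — A_3 and A_6 are not d-separated given {A_0, A_2, A_4, A_7}.

6 paths connect A_3 and A_6; each must be blocked for d-separation to hold:
Path 1: A_3 → A_7 ← A_5 ← A_0 → A_6
  A_0 is a fork here and A_0 is conditioned on, so the path is blocked at A_0.
Path 2: A_3 → A_7 ← A_5 ← A_4 → A_6
  A_4 is a fork here and A_4 is conditioned on, so the path is blocked at A_4.
Path 3: A_3 → A_7 ← A_5 → A_6
  A_7 is a collider and A_7 is conditioned on, which opens it; A_5 is a fork and A_5 is not conditioned on — no node blocks this path, so it is active.
Path 4: A_3 ← A_2 → A_7 ← A_5 ← A_0 → A_6
  A_2 is a fork here and A_2 is conditioned on, so the path is blocked at A_2.
Path 5: A_3 ← A_2 → A_7 ← A_5 ← A_4 → A_6
  A_2 is a fork here and A_2 is conditioned on, so the path is blocked at A_2.
Path 6: A_3 ← A_2 → A_7 ← A_5 → A_6
  A_2 is a fork here and A_2 is conditioned on, so the path is blocked at A_2.
Because an active path exists, A_3 and A_6 are not d-separated.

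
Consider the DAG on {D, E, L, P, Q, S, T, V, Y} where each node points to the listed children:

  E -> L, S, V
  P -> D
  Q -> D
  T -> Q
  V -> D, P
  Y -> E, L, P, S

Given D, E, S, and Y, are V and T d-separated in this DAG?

No

5 paths connect V and T; each must be blocked for d-separation to hold:
Path 1: V → D ← Q ← T
  D is a collider and D is conditioned on, which opens it; Q is a chain and Q is not conditioned on — no node blocks this path, so it is active.
Path 2: V → P → D ← Q ← T
  P is a chain and P is not conditioned on; D is a collider and D is conditioned on, which opens it; Q is a chain and Q is not conditioned on — no node blocks this path, so it is active.
Path 3: V ← E ← Y → P → D ← Q ← T
  E is a chain here and E is conditioned on, so the path is blocked at E.
Path 4: V ← E → L ← Y → P → D ← Q ← T
  E is a fork here and E is conditioned on, so the path is blocked at E.
Path 5: V ← E → S ← Y → P → D ← Q ← T
  E is a fork here and E is conditioned on, so the path is blocked at E.
At least one path is unblocked, so d-separation fails.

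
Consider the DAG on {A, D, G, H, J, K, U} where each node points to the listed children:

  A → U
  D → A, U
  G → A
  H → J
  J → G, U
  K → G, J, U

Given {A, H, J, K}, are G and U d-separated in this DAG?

6 paths connect G and U; each must be blocked for d-separation to hold:
Path 1: G ← J → U
  J is a fork here and J is conditioned on, so the path is blocked at J.
Path 2: G ← J ← K → U
  J is a chain here and J is conditioned on, so the path is blocked at J.
Path 3: G → A ← D → U
  A is a collider and A is conditioned on, which opens it; D is a fork and D is not conditioned on — no node blocks this path, so it is active.
Path 4: G → A → U
  A is a chain here and A is conditioned on, so the path is blocked at A.
Path 5: G ← K → J → U
  K is a fork here and K is conditioned on, so the path is blocked at K.
Path 6: G ← K → U
  K is a fork here and K is conditioned on, so the path is blocked at K.
At least one path is unblocked, so d-separation fails.

No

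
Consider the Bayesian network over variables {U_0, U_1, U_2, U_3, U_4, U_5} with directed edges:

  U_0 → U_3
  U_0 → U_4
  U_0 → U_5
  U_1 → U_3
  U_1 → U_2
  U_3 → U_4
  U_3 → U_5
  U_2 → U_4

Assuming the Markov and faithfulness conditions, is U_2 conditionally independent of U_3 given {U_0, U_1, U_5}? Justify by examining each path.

4 paths connect U_2 and U_3; each must be blocked for d-separation to hold:
  1. U_2 ← U_1 → U_3 — U_1:fork[blocks] ⇒ blocked
  2. U_2 → U_4 ← U_0 → U_5 ← U_3 — U_4:collider[blocks]; U_0:fork[blocks]; U_5:collider[open] ⇒ blocked
  3. U_2 → U_4 ← U_0 → U_3 — U_4:collider[blocks]; U_0:fork[blocks] ⇒ blocked
  4. U_2 → U_4 ← U_3 — U_4:collider[blocks] ⇒ blocked
Since every path is blocked, d-separation holds.

Yes — U_2 and U_3 are d-separated given {U_0, U_1, U_5}.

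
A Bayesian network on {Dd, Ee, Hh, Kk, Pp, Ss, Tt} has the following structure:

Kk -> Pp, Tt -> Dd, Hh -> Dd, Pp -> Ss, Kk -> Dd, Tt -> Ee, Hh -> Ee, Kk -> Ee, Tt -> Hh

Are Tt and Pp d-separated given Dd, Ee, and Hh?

No — Tt and Pp are not d-separated given {Dd, Ee, Hh}.

There are 6 undirected paths between Tt and Pp; checking each against the conditioning set {Dd, Ee, Hh}:
Path 1: Tt → Ee ← Hh → Dd ← Kk → Pp
  Hh is a fork here and Hh is conditioned on, so the path is blocked at Hh.
Path 2: Tt → Ee ← Kk → Pp
  Ee is a collider and Ee is conditioned on, which opens it; Kk is a fork and Kk is not conditioned on — no node blocks this path, so it is active.
Path 3: Tt → Hh → Ee ← Kk → Pp
  Hh is a chain here and Hh is conditioned on, so the path is blocked at Hh.
Path 4: Tt → Hh → Dd ← Kk → Pp
  Hh is a chain here and Hh is conditioned on, so the path is blocked at Hh.
Path 5: Tt → Dd ← Hh → Ee ← Kk → Pp
  Hh is a fork here and Hh is conditioned on, so the path is blocked at Hh.
Path 6: Tt → Dd ← Kk → Pp
  Dd is a collider and Dd is conditioned on, which opens it; Kk is a fork and Kk is not conditioned on — no node blocks this path, so it is active.
Since the path Tt → Ee ← Kk → Pp is active, Tt and Pp are not d-separated given {Dd, Ee, Hh}.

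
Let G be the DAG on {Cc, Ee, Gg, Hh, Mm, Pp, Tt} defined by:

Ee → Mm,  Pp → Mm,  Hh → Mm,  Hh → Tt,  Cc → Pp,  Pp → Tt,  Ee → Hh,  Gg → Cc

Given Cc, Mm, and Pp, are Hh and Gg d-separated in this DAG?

Enumerating the 3 paths from Hh to Gg and testing each for blocking by {Cc, Mm, Pp}:
Path 1: Hh → Mm ← Pp ← Cc ← Gg
  Pp is a chain here and Pp is conditioned on, so the path is blocked at Pp.
Path 2: Hh → Tt ← Pp ← Cc ← Gg
  Tt is a collider here and neither Tt nor any of its descendants is conditioned on, so the collider stays closed — the path is blocked at Tt.
Path 3: Hh ← Ee → Mm ← Pp ← Cc ← Gg
  Pp is a chain here and Pp is conditioned on, so the path is blocked at Pp.
Since every path is blocked, d-separation holds.

Yes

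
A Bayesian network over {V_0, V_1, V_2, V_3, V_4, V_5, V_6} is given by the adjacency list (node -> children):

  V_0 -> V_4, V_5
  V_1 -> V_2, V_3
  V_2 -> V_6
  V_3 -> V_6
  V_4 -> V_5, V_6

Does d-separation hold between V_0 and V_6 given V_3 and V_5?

No — V_0 and V_6 are not d-separated given {V_3, V_5}.

We examine all 2 paths between V_0 and V_6:
Path 1: V_0 → V_5 ← V_4 → V_6
  V_5 is a collider and V_5 is conditioned on, which opens it; V_4 is a fork and V_4 is not conditioned on — no node blocks this path, so it is active.
Path 2: V_0 → V_4 → V_6
  V_4 is a chain and V_4 is not conditioned on — no node blocks this path, so it is active.
At least one path is unblocked, so d-separation fails.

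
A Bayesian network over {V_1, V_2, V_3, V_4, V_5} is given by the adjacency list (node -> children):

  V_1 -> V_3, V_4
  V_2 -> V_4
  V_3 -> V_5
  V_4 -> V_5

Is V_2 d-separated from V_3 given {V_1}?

We examine all 2 paths between V_2 and V_3:
Path 1: V_2 → V_4 ← V_1 → V_3
  V_4 is a collider here and neither V_4 nor any of its descendants is conditioned on, so the collider stays closed — the path is blocked at V_4.
Path 2: V_2 → V_4 → V_5 ← V_3
  V_5 is a collider here and neither V_5 nor any of its descendants is conditioned on, so the collider stays closed — the path is blocked at V_5.
Every path is blocked, so V_2 and V_3 are d-separated given {V_1}.

Yes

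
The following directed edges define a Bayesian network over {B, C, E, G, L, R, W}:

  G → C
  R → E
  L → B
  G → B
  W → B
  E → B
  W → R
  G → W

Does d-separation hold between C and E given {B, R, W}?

There are 4 undirected paths between C and E; checking each against the conditioning set {B, R, W}:
Path 1: C ← G → W → R → E
  W is a chain here and W is conditioned on, so the path is blocked at W.
Path 2: C ← G → W → B ← E
  W is a chain here and W is conditioned on, so the path is blocked at W.
Path 3: C ← G → B ← W → R → E
  W is a fork here and W is conditioned on, so the path is blocked at W.
Path 4: C ← G → B ← E
  G is a fork and G is not conditioned on; B is a collider and B is conditioned on, which opens it — no node blocks this path, so it is active.
At least one path is unblocked, so d-separation fails.

No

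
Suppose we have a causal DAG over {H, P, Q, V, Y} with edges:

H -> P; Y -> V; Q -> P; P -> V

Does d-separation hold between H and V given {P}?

Yes

Only one path connects H and V:
Path 1: H → P → V
  P is a chain here and P is conditioned on, so the path is blocked at P.
Since every path is blocked, d-separation holds.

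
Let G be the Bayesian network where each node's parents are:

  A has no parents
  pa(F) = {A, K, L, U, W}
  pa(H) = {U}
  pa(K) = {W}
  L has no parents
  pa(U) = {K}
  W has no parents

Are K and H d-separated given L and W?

No — K and H are not d-separated given {L, W}.

3 paths connect K and H; each must be blocked for d-separation to hold:
Path 1: K ← W → F ← U → H
  W is a fork here and W is conditioned on, so the path is blocked at W.
Path 2: K → F ← U → H
  F is a collider here and neither F nor any of its descendants is conditioned on, so the collider stays closed — the path is blocked at F.
Path 3: K → U → H
  U is a chain and U is not conditioned on — no node blocks this path, so it is active.
At least one path is unblocked, so d-separation fails.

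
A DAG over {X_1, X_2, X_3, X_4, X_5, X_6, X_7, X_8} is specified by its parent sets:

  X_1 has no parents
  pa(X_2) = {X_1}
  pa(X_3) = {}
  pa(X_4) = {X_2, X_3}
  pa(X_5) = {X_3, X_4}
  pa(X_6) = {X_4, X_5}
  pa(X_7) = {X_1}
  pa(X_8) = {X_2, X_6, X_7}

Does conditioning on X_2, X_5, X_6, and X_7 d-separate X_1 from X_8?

Yes

There are 5 undirected paths between X_1 and X_8; checking each against the conditioning set {X_2, X_5, X_6, X_7}:
Path 1: X_1 → X_2 → X_4 → X_5 → X_6 → X_8
  X_2 is a chain here and X_2 is conditioned on, so the path is blocked at X_2.
Path 2: X_1 → X_2 → X_4 → X_6 → X_8
  X_2 is a chain here and X_2 is conditioned on, so the path is blocked at X_2.
Path 3: X_1 → X_2 → X_4 ← X_3 → X_5 → X_6 → X_8
  X_2 is a chain here and X_2 is conditioned on, so the path is blocked at X_2.
Path 4: X_1 → X_2 → X_8
  X_2 is a chain here and X_2 is conditioned on, so the path is blocked at X_2.
Path 5: X_1 → X_7 → X_8
  X_7 is a chain here and X_7 is conditioned on, so the path is blocked at X_7.
Since every path is blocked, d-separation holds.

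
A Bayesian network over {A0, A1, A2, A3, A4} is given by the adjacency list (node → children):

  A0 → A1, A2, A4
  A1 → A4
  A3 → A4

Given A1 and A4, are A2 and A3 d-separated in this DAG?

2 paths connect A2 and A3; each must be blocked for d-separation to hold:
Path 1: A2 ← A0 → A1 → A4 ← A3
  A1 is a chain here and A1 is conditioned on, so the path is blocked at A1.
Path 2: A2 ← A0 → A4 ← A3
  A0 is a fork and A0 is not conditioned on; A4 is a collider and A4 is conditioned on, which opens it — no node blocks this path, so it is active.
At least one path is unblocked, so d-separation fails.

No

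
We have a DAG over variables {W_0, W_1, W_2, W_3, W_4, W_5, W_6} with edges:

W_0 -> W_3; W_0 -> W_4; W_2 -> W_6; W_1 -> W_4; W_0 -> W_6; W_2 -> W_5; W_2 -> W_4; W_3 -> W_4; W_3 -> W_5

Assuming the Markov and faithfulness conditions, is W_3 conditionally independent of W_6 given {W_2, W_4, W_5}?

Enumerating the 6 paths from W_3 to W_6 and testing each for blocking by {W_2, W_4, W_5}:
  1. W_3 ← W_0 → W_6 — W_0:fork[open] ⇒ active
  2. W_3 ← W_0 → W_4 ← W_2 → W_6 — W_0:fork[open]; W_4:collider[open]; W_2:fork[blocks] ⇒ blocked
  3. W_3 → W_5 ← W_2 → W_6 — W_5:collider[open]; W_2:fork[blocks] ⇒ blocked
  4. W_3 → W_5 ← W_2 → W_4 ← W_0 → W_6 — W_5:collider[open]; W_2:fork[blocks]; W_4:collider[open]; W_0:fork[open] ⇒ blocked
  5. W_3 → W_4 ← W_0 → W_6 — W_4:collider[open]; W_0:fork[open] ⇒ active
  6. W_3 → W_4 ← W_2 → W_6 — W_4:collider[open]; W_2:fork[blocks] ⇒ blocked
At least one path is unblocked, so d-separation fails.

No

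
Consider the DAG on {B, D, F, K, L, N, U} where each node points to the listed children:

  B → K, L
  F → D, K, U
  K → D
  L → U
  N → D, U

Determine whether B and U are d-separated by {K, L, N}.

5 paths connect B and U; each must be blocked for d-separation to hold:
Path 1: B → L → U
  L is a chain here and L is conditioned on, so the path is blocked at L.
Path 2: B → K ← F → D ← N → U
  D is a collider here and neither D nor any of its descendants is conditioned on, so the collider stays closed — the path is blocked at D.
Path 3: B → K ← F → U
  K is a collider and K is conditioned on, which opens it; F is a fork and F is not conditioned on — no node blocks this path, so it is active.
Path 4: B → K → D ← F → U
  K is a chain here and K is conditioned on, so the path is blocked at K.
Path 5: B → K → D ← N → U
  K is a chain here and K is conditioned on, so the path is blocked at K.
Because an active path exists, B and U are not d-separated.

No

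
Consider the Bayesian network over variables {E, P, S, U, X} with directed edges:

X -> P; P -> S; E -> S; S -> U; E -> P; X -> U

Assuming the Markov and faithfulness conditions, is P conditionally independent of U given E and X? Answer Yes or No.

We examine all 3 paths between P and U:
Path 1: P ← E → S → U
  E is a fork here and E is conditioned on, so the path is blocked at E.
Path 2: P → S → U
  S is a chain and S is not conditioned on — no node blocks this path, so it is active.
Path 3: P ← X → U
  X is a fork here and X is conditioned on, so the path is blocked at X.
At least one path is unblocked, so d-separation fails.

No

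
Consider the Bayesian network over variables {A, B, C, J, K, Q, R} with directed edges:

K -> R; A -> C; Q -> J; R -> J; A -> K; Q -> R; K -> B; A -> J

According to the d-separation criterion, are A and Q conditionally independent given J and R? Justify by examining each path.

No

4 paths connect A and Q; each must be blocked for d-separation to hold:
Path 1: A → J ← R ← Q
  R is a chain here and R is conditioned on, so the path is blocked at R.
Path 2: A → J ← Q
  J is a collider and J is conditioned on, which opens it — no node blocks this path, so it is active.
Path 3: A → K → R → J ← Q
  R is a chain here and R is conditioned on, so the path is blocked at R.
Path 4: A → K → R ← Q
  K is a chain and K is not conditioned on; R is a collider and R is conditioned on, which opens it — no node blocks this path, so it is active.
At least one path is unblocked, so d-separation fails.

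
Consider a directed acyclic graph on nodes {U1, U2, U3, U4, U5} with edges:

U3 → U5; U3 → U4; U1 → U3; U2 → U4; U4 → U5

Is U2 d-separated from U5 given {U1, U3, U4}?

Yes — U2 and U5 are d-separated given {U1, U3, U4}.

Enumerating the 2 paths from U2 to U5 and testing each for blocking by {U1, U3, U4}:
Path 1: U2 → U4 ← U3 → U5
  U3 is a fork here and U3 is conditioned on, so the path is blocked at U3.
Path 2: U2 → U4 → U5
  U4 is a chain here and U4 is conditioned on, so the path is blocked at U4.
Since every path is blocked, d-separation holds.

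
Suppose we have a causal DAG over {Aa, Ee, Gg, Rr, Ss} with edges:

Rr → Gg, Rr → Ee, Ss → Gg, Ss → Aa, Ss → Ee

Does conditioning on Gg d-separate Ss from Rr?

No

We examine all 2 paths between Ss and Rr:
Path 1: Ss → Ee ← Rr
  Ee is a collider here and neither Ee nor any of its descendants is conditioned on, so the collider stays closed — the path is blocked at Ee.
Path 2: Ss → Gg ← Rr
  Gg is a collider and Gg is conditioned on, which opens it — no node blocks this path, so it is active.
Since the path Ss → Gg ← Rr is active, Ss and Rr are not d-separated given {Gg}.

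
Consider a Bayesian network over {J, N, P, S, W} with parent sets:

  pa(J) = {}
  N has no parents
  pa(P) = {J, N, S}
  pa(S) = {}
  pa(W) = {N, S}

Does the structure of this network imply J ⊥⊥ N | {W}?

Yes

We examine all 2 paths between J and N:
  1. J → P ← S → W ← N — P:collider[blocks]; S:fork[open]; W:collider[open] ⇒ blocked
  2. J → P ← N — P:collider[blocks] ⇒ blocked
Since every path is blocked, d-separation holds.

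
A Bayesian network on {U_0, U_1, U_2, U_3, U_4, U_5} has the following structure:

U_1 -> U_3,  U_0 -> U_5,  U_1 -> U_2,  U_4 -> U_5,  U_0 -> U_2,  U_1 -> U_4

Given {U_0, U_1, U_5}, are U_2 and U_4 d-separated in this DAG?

Yes

We examine all 2 paths between U_2 and U_4:
Path 1: U_2 ← U_1 → U_4
  U_1 is a fork here and U_1 is conditioned on, so the path is blocked at U_1.
Path 2: U_2 ← U_0 → U_5 ← U_4
  U_0 is a fork here and U_0 is conditioned on, so the path is blocked at U_0.
All paths are blocked; U_2 ⊥ U_4 | {U_0, U_1, U_5} holds.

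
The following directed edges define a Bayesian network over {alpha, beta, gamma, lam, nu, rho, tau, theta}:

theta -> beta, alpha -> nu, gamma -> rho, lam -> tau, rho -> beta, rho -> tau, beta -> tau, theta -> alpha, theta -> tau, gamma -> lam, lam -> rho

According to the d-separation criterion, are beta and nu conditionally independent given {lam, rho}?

No

Enumerating the 5 paths from beta to nu and testing each for blocking by {lam, rho}:
Path 1: beta ← theta → alpha → nu
  theta is a fork and theta is not conditioned on; alpha is a chain and alpha is not conditioned on — no node blocks this path, so it is active.
Path 2: beta → tau ← theta → alpha → nu
  tau is a collider here and neither tau nor any of its descendants is conditioned on, so the collider stays closed — the path is blocked at tau.
Path 3: beta ← rho ← lam → tau ← theta → alpha → nu
  rho is a chain here and rho is conditioned on, so the path is blocked at rho.
Path 4: beta ← rho ← gamma → lam → tau ← theta → alpha → nu
  rho is a chain here and rho is conditioned on, so the path is blocked at rho.
Path 5: beta ← rho → tau ← theta → alpha → nu
  rho is a fork here and rho is conditioned on, so the path is blocked at rho.
Because an active path exists, beta and nu are not d-separated.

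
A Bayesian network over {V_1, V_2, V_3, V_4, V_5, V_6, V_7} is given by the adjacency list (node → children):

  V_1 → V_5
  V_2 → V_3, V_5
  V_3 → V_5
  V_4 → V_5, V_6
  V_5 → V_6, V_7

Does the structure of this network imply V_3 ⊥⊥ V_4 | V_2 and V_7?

We examine all 4 paths between V_3 and V_4:
Path 1: V_3 → V_5 → V_6 ← V_4
  V_6 is a collider here and neither V_6 nor any of its descendants is conditioned on, so the collider stays closed — the path is blocked at V_6.
Path 2: V_3 → V_5 ← V_4
  V_5 is a collider and its descendant V_7 is conditioned on, which opens it — no node blocks this path, so it is active.
Path 3: V_3 ← V_2 → V_5 → V_6 ← V_4
  V_2 is a fork here and V_2 is conditioned on, so the path is blocked at V_2.
Path 4: V_3 ← V_2 → V_5 ← V_4
  V_2 is a fork here and V_2 is conditioned on, so the path is blocked at V_2.
At least one path is unblocked, so d-separation fails.

No — V_3 and V_4 are not d-separated given {V_2, V_7}.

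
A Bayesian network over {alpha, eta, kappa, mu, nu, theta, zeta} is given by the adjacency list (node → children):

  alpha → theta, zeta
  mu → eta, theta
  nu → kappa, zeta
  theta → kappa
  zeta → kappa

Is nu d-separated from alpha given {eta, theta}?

We examine all 4 paths between nu and alpha:
Path 1: nu → zeta ← alpha
  zeta is a collider here and neither zeta nor any of its descendants is conditioned on, so the collider stays closed — the path is blocked at zeta.
Path 2: nu → zeta → kappa ← theta ← alpha
  kappa is a collider here and neither kappa nor any of its descendants is conditioned on, so the collider stays closed — the path is blocked at kappa.
Path 3: nu → kappa ← theta ← alpha
  kappa is a collider here and neither kappa nor any of its descendants is conditioned on, so the collider stays closed — the path is blocked at kappa.
Path 4: nu → kappa ← zeta ← alpha
  kappa is a collider here and neither kappa nor any of its descendants is conditioned on, so the collider stays closed — the path is blocked at kappa.
Every path is blocked, so nu and alpha are d-separated given {eta, theta}.

Yes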